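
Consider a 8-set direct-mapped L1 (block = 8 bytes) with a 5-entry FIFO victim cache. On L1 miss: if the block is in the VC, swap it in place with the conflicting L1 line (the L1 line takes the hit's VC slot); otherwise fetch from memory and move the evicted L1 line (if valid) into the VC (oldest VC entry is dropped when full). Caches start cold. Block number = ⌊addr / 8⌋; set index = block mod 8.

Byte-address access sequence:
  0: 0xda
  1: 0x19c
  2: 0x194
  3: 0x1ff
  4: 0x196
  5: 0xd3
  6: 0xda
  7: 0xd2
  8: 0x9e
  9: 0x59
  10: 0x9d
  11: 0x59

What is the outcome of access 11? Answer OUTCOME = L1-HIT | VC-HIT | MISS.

  [0] addr=0xda blk=27 s=3: MISS | VC []
  [1] addr=0x19c blk=51 s=3: MISS | VC [27]
  [2] addr=0x194 blk=50 s=2: MISS | VC [27]
  [3] addr=0x1ff blk=63 s=7: MISS | VC [27]
  [4] addr=0x196 blk=50 s=2: L1-HIT | VC [27]
  [5] addr=0xd3 blk=26 s=2: MISS | VC [27, 50]
  [6] addr=0xda blk=27 s=3: VC-HIT | VC [51, 50]
  [7] addr=0xd2 blk=26 s=2: L1-HIT | VC [51, 50]
  [8] addr=0x9e blk=19 s=3: MISS | VC [51, 50, 27]
  [9] addr=0x59 blk=11 s=3: MISS | VC [51, 50, 27, 19]
  [10] addr=0x9d blk=19 s=3: VC-HIT | VC [51, 50, 27, 11]
  [11] addr=0x59 blk=11 s=3: VC-HIT | VC [51, 50, 27, 19]

OUTCOME = VC-HIT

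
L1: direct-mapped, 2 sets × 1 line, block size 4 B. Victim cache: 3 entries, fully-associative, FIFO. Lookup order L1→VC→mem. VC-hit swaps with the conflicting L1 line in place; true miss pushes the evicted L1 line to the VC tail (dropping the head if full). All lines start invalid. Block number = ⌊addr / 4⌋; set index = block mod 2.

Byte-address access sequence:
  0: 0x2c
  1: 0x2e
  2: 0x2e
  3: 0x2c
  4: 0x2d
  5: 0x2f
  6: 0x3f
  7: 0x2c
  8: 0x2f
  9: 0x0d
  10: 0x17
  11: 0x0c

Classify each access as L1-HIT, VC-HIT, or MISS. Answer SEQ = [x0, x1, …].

  [0] addr=0x2c blk=11 s=1: MISS | VC []
  [1] addr=0x2e blk=11 s=1: L1-HIT | VC []
  [2] addr=0x2e blk=11 s=1: L1-HIT | VC []
  [3] addr=0x2c blk=11 s=1: L1-HIT | VC []
  [4] addr=0x2d blk=11 s=1: L1-HIT | VC []
  [5] addr=0x2f blk=11 s=1: L1-HIT | VC []
  [6] addr=0x3f blk=15 s=1: MISS | VC [11]
  [7] addr=0x2c blk=11 s=1: VC-HIT | VC [15]
  [8] addr=0x2f blk=11 s=1: L1-HIT | VC [15]
  [9] addr=0xd blk=3 s=1: MISS | VC [15, 11]
  [10] addr=0x17 blk=5 s=1: MISS | VC [15, 11, 3]
  [11] addr=0xc blk=3 s=1: VC-HIT | VC [15, 11, 5]

SEQ = [MISS, L1-HIT, L1-HIT, L1-HIT, L1-HIT, L1-HIT, MISS, VC-HIT, L1-HIT, MISS, MISS, VC-HIT]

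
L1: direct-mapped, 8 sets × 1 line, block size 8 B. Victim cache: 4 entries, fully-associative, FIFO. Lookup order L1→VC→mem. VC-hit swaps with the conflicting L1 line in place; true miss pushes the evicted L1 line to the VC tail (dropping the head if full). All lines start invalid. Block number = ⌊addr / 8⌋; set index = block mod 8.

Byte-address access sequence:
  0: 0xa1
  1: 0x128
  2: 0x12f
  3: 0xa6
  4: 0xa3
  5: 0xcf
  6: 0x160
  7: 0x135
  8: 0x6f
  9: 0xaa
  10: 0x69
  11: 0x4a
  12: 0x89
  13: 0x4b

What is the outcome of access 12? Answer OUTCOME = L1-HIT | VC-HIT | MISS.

0: 0xa1 (blk 20, set 4) → MISS  vc=[]
1: 0x128 (blk 37, set 5) → MISS  vc=[]
2: 0x12f (blk 37, set 5) → L1-HIT  vc=[]
3: 0xa6 (blk 20, set 4) → L1-HIT  vc=[]
4: 0xa3 (blk 20, set 4) → L1-HIT  vc=[]
5: 0xcf (blk 25, set 1) → MISS  vc=[]
6: 0x160 (blk 44, set 4) → MISS  vc=[20]
7: 0x135 (blk 38, set 6) → MISS  vc=[20]
8: 0x6f (blk 13, set 5) → MISS  vc=[20, 37]
9: 0xaa (blk 21, set 5) → MISS  vc=[20, 37, 13]
10: 0x69 (blk 13, set 5) → VC-HIT  vc=[20, 37, 21]
11: 0x4a (blk 9, set 1) → MISS  vc=[20, 37, 21, 25]
12: 0x89 (blk 17, set 1) → MISS  vc=[37, 21, 25, 9]
13: 0x4b (blk 9, set 1) → VC-HIT  vc=[37, 21, 25, 17]

OUTCOME = MISS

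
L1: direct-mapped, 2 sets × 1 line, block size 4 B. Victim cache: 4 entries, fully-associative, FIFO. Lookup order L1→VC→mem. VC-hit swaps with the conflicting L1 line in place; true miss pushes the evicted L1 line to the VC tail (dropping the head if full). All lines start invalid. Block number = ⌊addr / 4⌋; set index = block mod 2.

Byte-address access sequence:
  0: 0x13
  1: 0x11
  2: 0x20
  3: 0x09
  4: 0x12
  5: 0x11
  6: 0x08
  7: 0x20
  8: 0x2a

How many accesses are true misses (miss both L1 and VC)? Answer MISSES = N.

0: 0x13 (blk 4, set 0) → MISS  vc=[]
1: 0x11 (blk 4, set 0) → L1-HIT  vc=[]
2: 0x20 (blk 8, set 0) → MISS  vc=[4]
3: 0x9 (blk 2, set 0) → MISS  vc=[4, 8]
4: 0x12 (blk 4, set 0) → VC-HIT  vc=[2, 8]
5: 0x11 (blk 4, set 0) → L1-HIT  vc=[2, 8]
6: 0x8 (blk 2, set 0) → VC-HIT  vc=[4, 8]
7: 0x20 (blk 8, set 0) → VC-HIT  vc=[4, 2]
8: 0x2a (blk 10, set 0) → MISS  vc=[4, 2, 8]

MISSES = 4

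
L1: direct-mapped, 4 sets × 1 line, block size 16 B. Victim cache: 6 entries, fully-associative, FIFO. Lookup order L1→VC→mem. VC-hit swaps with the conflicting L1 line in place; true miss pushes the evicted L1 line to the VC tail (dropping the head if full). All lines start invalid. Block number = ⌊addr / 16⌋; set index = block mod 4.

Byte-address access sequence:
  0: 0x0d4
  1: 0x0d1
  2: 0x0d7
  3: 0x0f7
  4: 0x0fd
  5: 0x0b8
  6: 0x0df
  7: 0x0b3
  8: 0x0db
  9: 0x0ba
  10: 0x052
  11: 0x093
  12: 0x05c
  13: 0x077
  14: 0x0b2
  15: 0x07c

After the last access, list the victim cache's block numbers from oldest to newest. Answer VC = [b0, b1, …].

VC = [15, 13, 9, 11]

#0 0xd4→b13/s1 MISS; vc=[]
#1 0xd1→b13/s1 L1-HIT; vc=[]
#2 0xd7→b13/s1 L1-HIT; vc=[]
#3 0xf7→b15/s3 MISS; vc=[]
#4 0xfd→b15/s3 L1-HIT; vc=[]
#5 0xb8→b11/s3 MISS; vc=[15]
#6 0xdf→b13/s1 L1-HIT; vc=[15]
#7 0xb3→b11/s3 L1-HIT; vc=[15]
#8 0xdb→b13/s1 L1-HIT; vc=[15]
#9 0xba→b11/s3 L1-HIT; vc=[15]
#10 0x52→b5/s1 MISS; vc=[15,13]
#11 0x93→b9/s1 MISS; vc=[15,13,5]
#12 0x5c→b5/s1 VC-HIT; vc=[15,13,9]
#13 0x77→b7/s3 MISS; vc=[15,13,9,11]
#14 0xb2→b11/s3 VC-HIT; vc=[15,13,9,7]
#15 0x7c→b7/s3 VC-HIT; vc=[15,13,9,11]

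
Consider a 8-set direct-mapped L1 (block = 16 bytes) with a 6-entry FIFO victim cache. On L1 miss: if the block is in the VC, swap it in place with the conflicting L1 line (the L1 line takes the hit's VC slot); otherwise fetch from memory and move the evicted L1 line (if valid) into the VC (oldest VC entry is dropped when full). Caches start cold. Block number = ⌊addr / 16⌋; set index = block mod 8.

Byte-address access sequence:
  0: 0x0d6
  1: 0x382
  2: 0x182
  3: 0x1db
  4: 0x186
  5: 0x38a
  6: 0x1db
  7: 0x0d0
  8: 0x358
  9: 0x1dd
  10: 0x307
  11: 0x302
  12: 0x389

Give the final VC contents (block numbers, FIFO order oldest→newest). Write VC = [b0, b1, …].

#0 0xd6→b13/s5 MISS; vc=[]
#1 0x382→b56/s0 MISS; vc=[]
#2 0x182→b24/s0 MISS; vc=[56]
#3 0x1db→b29/s5 MISS; vc=[56,13]
#4 0x186→b24/s0 L1-HIT; vc=[56,13]
#5 0x38a→b56/s0 VC-HIT; vc=[24,13]
#6 0x1db→b29/s5 L1-HIT; vc=[24,13]
#7 0xd0→b13/s5 VC-HIT; vc=[24,29]
#8 0x358→b53/s5 MISS; vc=[24,29,13]
#9 0x1dd→b29/s5 VC-HIT; vc=[24,53,13]
#10 0x307→b48/s0 MISS; vc=[24,53,13,56]
#11 0x302→b48/s0 L1-HIT; vc=[24,53,13,56]
#12 0x389→b56/s0 VC-HIT; vc=[24,53,13,48]

VC = [24, 53, 13, 48]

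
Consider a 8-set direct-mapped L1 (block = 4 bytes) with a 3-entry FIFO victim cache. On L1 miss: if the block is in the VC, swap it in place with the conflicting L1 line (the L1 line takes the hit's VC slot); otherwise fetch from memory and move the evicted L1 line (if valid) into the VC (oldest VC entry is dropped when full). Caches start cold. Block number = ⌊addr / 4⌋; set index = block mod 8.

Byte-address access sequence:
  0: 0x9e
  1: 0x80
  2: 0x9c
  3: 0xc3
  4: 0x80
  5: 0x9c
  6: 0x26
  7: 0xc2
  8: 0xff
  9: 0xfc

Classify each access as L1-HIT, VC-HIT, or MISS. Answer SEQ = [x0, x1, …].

SEQ = [MISS, MISS, L1-HIT, MISS, VC-HIT, L1-HIT, MISS, VC-HIT, MISS, L1-HIT]

  [0] addr=0x9e blk=39 s=7: MISS | VC []
  [1] addr=0x80 blk=32 s=0: MISS | VC []
  [2] addr=0x9c blk=39 s=7: L1-HIT | VC []
  [3] addr=0xc3 blk=48 s=0: MISS | VC [32]
  [4] addr=0x80 blk=32 s=0: VC-HIT | VC [48]
  [5] addr=0x9c blk=39 s=7: L1-HIT | VC [48]
  [6] addr=0x26 blk=9 s=1: MISS | VC [48]
  [7] addr=0xc2 blk=48 s=0: VC-HIT | VC [32]
  [8] addr=0xff blk=63 s=7: MISS | VC [32, 39]
  [9] addr=0xfc blk=63 s=7: L1-HIT | VC [32, 39]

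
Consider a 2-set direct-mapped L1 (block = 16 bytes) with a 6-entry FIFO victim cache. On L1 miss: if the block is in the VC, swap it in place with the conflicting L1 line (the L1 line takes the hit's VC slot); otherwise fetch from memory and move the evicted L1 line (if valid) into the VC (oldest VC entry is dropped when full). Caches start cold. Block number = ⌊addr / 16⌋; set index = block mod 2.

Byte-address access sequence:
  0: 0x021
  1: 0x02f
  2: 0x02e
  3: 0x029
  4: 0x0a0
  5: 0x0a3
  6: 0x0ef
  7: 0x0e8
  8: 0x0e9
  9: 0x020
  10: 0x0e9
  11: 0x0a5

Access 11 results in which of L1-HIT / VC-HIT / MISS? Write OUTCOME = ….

0: 0x21 (blk 2, set 0) → MISS  vc=[]
1: 0x2f (blk 2, set 0) → L1-HIT  vc=[]
2: 0x2e (blk 2, set 0) → L1-HIT  vc=[]
3: 0x29 (blk 2, set 0) → L1-HIT  vc=[]
4: 0xa0 (blk 10, set 0) → MISS  vc=[2]
5: 0xa3 (blk 10, set 0) → L1-HIT  vc=[2]
6: 0xef (blk 14, set 0) → MISS  vc=[2, 10]
7: 0xe8 (blk 14, set 0) → L1-HIT  vc=[2, 10]
8: 0xe9 (blk 14, set 0) → L1-HIT  vc=[2, 10]
9: 0x20 (blk 2, set 0) → VC-HIT  vc=[14, 10]
10: 0xe9 (blk 14, set 0) → VC-HIT  vc=[2, 10]
11: 0xa5 (blk 10, set 0) → VC-HIT  vc=[2, 14]

OUTCOME = VC-HIT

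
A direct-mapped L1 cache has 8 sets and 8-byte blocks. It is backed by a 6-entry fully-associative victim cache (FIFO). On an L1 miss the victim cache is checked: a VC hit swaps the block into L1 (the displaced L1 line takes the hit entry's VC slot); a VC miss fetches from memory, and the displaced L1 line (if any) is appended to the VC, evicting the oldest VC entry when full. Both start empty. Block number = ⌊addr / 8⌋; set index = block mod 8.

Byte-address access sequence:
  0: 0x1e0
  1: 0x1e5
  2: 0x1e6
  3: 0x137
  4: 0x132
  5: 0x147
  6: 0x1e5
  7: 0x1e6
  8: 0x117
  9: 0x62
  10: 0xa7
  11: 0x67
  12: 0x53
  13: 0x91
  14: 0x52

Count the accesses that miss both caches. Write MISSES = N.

MISSES = 8

#0 0x1e0→b60/s4 MISS; vc=[]
#1 0x1e5→b60/s4 L1-HIT; vc=[]
#2 0x1e6→b60/s4 L1-HIT; vc=[]
#3 0x137→b38/s6 MISS; vc=[]
#4 0x132→b38/s6 L1-HIT; vc=[]
#5 0x147→b40/s0 MISS; vc=[]
#6 0x1e5→b60/s4 L1-HIT; vc=[]
#7 0x1e6→b60/s4 L1-HIT; vc=[]
#8 0x117→b34/s2 MISS; vc=[]
#9 0x62→b12/s4 MISS; vc=[60]
#10 0xa7→b20/s4 MISS; vc=[60,12]
#11 0x67→b12/s4 VC-HIT; vc=[60,20]
#12 0x53→b10/s2 MISS; vc=[60,20,34]
#13 0x91→b18/s2 MISS; vc=[60,20,34,10]
#14 0x52→b10/s2 VC-HIT; vc=[60,20,34,18]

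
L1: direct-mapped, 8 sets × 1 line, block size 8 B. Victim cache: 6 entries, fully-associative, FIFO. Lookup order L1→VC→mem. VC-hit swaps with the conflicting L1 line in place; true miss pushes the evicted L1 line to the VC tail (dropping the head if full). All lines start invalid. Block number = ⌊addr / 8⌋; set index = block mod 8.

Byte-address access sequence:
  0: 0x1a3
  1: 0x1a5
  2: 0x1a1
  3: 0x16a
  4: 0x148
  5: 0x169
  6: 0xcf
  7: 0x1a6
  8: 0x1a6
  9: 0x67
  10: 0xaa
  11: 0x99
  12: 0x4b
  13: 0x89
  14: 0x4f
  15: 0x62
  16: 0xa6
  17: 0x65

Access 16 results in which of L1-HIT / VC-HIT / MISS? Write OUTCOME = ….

OUTCOME = MISS

  [0] addr=0x1a3 blk=52 s=4: MISS | VC []
  [1] addr=0x1a5 blk=52 s=4: L1-HIT | VC []
  [2] addr=0x1a1 blk=52 s=4: L1-HIT | VC []
  [3] addr=0x16a blk=45 s=5: MISS | VC []
  [4] addr=0x148 blk=41 s=1: MISS | VC []
  [5] addr=0x169 blk=45 s=5: L1-HIT | VC []
  [6] addr=0xcf blk=25 s=1: MISS | VC [41]
  [7] addr=0x1a6 blk=52 s=4: L1-HIT | VC [41]
  [8] addr=0x1a6 blk=52 s=4: L1-HIT | VC [41]
  [9] addr=0x67 blk=12 s=4: MISS | VC [41, 52]
  [10] addr=0xaa blk=21 s=5: MISS | VC [41, 52, 45]
  [11] addr=0x99 blk=19 s=3: MISS | VC [41, 52, 45]
  [12] addr=0x4b blk=9 s=1: MISS | VC [41, 52, 45, 25]
  [13] addr=0x89 blk=17 s=1: MISS | VC [41, 52, 45, 25, 9]
  [14] addr=0x4f blk=9 s=1: VC-HIT | VC [41, 52, 45, 25, 17]
  [15] addr=0x62 blk=12 s=4: L1-HIT | VC [41, 52, 45, 25, 17]
  [16] addr=0xa6 blk=20 s=4: MISS | VC [41, 52, 45, 25, 17, 12]
  [17] addr=0x65 blk=12 s=4: VC-HIT | VC [41, 52, 45, 25, 17, 20]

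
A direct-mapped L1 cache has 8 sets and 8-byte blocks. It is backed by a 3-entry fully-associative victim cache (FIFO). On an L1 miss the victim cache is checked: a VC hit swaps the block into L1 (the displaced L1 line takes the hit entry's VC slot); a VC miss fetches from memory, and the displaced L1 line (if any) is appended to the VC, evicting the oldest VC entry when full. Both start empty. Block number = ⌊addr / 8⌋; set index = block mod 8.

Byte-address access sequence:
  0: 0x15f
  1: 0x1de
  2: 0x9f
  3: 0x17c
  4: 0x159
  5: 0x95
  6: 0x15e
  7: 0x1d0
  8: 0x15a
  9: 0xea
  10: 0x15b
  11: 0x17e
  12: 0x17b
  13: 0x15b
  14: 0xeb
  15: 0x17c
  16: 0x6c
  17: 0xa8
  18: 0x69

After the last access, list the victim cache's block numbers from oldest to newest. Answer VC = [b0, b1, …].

  [0] addr=0x15f blk=43 s=3: MISS | VC []
  [1] addr=0x1de blk=59 s=3: MISS | VC [43]
  [2] addr=0x9f blk=19 s=3: MISS | VC [43, 59]
  [3] addr=0x17c blk=47 s=7: MISS | VC [43, 59]
  [4] addr=0x159 blk=43 s=3: VC-HIT | VC [19, 59]
  [5] addr=0x95 blk=18 s=2: MISS | VC [19, 59]
  [6] addr=0x15e blk=43 s=3: L1-HIT | VC [19, 59]
  [7] addr=0x1d0 blk=58 s=2: MISS | VC [19, 59, 18]
  [8] addr=0x15a blk=43 s=3: L1-HIT | VC [19, 59, 18]
  [9] addr=0xea blk=29 s=5: MISS | VC [19, 59, 18]
  [10] addr=0x15b blk=43 s=3: L1-HIT | VC [19, 59, 18]
  [11] addr=0x17e blk=47 s=7: L1-HIT | VC [19, 59, 18]
  [12] addr=0x17b blk=47 s=7: L1-HIT | VC [19, 59, 18]
  [13] addr=0x15b blk=43 s=3: L1-HIT | VC [19, 59, 18]
  [14] addr=0xeb blk=29 s=5: L1-HIT | VC [19, 59, 18]
  [15] addr=0x17c blk=47 s=7: L1-HIT | VC [19, 59, 18]
  [16] addr=0x6c blk=13 s=5: MISS | VC [59, 18, 29]
  [17] addr=0xa8 blk=21 s=5: MISS | VC [18, 29, 13]
  [18] addr=0x69 blk=13 s=5: VC-HIT | VC [18, 29, 21]

VC = [18, 29, 21]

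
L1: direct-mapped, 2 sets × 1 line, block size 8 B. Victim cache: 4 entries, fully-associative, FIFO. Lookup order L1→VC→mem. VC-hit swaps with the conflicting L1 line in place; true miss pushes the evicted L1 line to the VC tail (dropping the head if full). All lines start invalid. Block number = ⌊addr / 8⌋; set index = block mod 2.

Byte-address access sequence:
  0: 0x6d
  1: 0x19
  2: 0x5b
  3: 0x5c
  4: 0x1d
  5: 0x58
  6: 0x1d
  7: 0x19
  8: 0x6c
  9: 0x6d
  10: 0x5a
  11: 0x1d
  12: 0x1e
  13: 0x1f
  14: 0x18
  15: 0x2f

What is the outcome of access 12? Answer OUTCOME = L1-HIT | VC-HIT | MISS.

OUTCOME = L1-HIT

  [0] addr=0x6d blk=13 s=1: MISS | VC []
  [1] addr=0x19 blk=3 s=1: MISS | VC [13]
  [2] addr=0x5b blk=11 s=1: MISS | VC [13, 3]
  [3] addr=0x5c blk=11 s=1: L1-HIT | VC [13, 3]
  [4] addr=0x1d blk=3 s=1: VC-HIT | VC [13, 11]
  [5] addr=0x58 blk=11 s=1: VC-HIT | VC [13, 3]
  [6] addr=0x1d blk=3 s=1: VC-HIT | VC [13, 11]
  [7] addr=0x19 blk=3 s=1: L1-HIT | VC [13, 11]
  [8] addr=0x6c blk=13 s=1: VC-HIT | VC [3, 11]
  [9] addr=0x6d blk=13 s=1: L1-HIT | VC [3, 11]
  [10] addr=0x5a blk=11 s=1: VC-HIT | VC [3, 13]
  [11] addr=0x1d blk=3 s=1: VC-HIT | VC [11, 13]
  [12] addr=0x1e blk=3 s=1: L1-HIT | VC [11, 13]
  [13] addr=0x1f blk=3 s=1: L1-HIT | VC [11, 13]
  [14] addr=0x18 blk=3 s=1: L1-HIT | VC [11, 13]
  [15] addr=0x2f blk=5 s=1: MISS | VC [11, 13, 3]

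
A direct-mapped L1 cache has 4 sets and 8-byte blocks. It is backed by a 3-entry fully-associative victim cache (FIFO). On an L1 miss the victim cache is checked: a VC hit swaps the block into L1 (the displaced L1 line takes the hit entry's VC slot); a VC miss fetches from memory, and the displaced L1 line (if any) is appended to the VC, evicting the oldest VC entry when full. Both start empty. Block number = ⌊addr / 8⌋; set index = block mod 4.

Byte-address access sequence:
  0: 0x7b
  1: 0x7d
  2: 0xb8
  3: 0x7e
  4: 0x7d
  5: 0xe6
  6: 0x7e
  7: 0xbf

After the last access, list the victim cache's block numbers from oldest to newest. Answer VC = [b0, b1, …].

VC = [15]

#0 0x7b→b15/s3 MISS; vc=[]
#1 0x7d→b15/s3 L1-HIT; vc=[]
#2 0xb8→b23/s3 MISS; vc=[15]
#3 0x7e→b15/s3 VC-HIT; vc=[23]
#4 0x7d→b15/s3 L1-HIT; vc=[23]
#5 0xe6→b28/s0 MISS; vc=[23]
#6 0x7e→b15/s3 L1-HIT; vc=[23]
#7 0xbf→b23/s3 VC-HIT; vc=[15]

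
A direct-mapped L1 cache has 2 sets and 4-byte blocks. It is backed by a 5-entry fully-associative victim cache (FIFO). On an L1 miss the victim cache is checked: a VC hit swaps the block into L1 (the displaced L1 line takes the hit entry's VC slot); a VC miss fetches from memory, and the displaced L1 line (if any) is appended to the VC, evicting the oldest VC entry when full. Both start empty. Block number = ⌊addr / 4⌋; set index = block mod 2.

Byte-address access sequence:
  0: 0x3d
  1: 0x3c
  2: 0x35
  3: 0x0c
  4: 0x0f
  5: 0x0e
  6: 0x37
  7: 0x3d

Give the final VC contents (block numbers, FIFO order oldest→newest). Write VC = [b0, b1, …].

VC = [13, 3]

  [0] addr=0x3d blk=15 s=1: MISS | VC []
  [1] addr=0x3c blk=15 s=1: L1-HIT | VC []
  [2] addr=0x35 blk=13 s=1: MISS | VC [15]
  [3] addr=0xc blk=3 s=1: MISS | VC [15, 13]
  [4] addr=0xf blk=3 s=1: L1-HIT | VC [15, 13]
  [5] addr=0xe blk=3 s=1: L1-HIT | VC [15, 13]
  [6] addr=0x37 blk=13 s=1: VC-HIT | VC [15, 3]
  [7] addr=0x3d blk=15 s=1: VC-HIT | VC [13, 3]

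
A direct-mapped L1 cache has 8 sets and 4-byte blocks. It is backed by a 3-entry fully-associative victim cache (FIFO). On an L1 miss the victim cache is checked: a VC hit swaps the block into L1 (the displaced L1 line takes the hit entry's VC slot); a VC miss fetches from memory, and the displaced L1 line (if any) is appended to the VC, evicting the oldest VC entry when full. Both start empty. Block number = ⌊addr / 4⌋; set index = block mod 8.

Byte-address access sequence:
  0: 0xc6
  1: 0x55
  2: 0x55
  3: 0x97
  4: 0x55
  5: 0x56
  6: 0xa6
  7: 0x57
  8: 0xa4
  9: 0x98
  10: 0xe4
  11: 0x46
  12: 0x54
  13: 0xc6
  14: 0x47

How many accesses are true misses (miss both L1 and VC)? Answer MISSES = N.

  [0] addr=0xc6 blk=49 s=1: MISS | VC []
  [1] addr=0x55 blk=21 s=5: MISS | VC []
  [2] addr=0x55 blk=21 s=5: L1-HIT | VC []
  [3] addr=0x97 blk=37 s=5: MISS | VC [21]
  [4] addr=0x55 blk=21 s=5: VC-HIT | VC [37]
  [5] addr=0x56 blk=21 s=5: L1-HIT | VC [37]
  [6] addr=0xa6 blk=41 s=1: MISS | VC [37, 49]
  [7] addr=0x57 blk=21 s=5: L1-HIT | VC [37, 49]
  [8] addr=0xa4 blk=41 s=1: L1-HIT | VC [37, 49]
  [9] addr=0x98 blk=38 s=6: MISS | VC [37, 49]
  [10] addr=0xe4 blk=57 s=1: MISS | VC [37, 49, 41]
  [11] addr=0x46 blk=17 s=1: MISS | VC [49, 41, 57]
  [12] addr=0x54 blk=21 s=5: L1-HIT | VC [49, 41, 57]
  [13] addr=0xc6 blk=49 s=1: VC-HIT | VC [17, 41, 57]
  [14] addr=0x47 blk=17 s=1: VC-HIT | VC [49, 41, 57]

MISSES = 7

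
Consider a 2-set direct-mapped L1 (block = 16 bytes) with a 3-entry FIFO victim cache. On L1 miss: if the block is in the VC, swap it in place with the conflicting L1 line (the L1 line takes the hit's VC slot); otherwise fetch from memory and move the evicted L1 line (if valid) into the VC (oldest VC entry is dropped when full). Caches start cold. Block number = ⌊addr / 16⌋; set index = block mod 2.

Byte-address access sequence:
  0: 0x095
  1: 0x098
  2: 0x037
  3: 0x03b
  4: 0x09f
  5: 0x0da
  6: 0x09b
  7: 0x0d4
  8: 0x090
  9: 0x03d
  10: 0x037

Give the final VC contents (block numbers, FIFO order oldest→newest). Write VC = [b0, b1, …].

#0 0x95→b9/s1 MISS; vc=[]
#1 0x98→b9/s1 L1-HIT; vc=[]
#2 0x37→b3/s1 MISS; vc=[9]
#3 0x3b→b3/s1 L1-HIT; vc=[9]
#4 0x9f→b9/s1 VC-HIT; vc=[3]
#5 0xda→b13/s1 MISS; vc=[3,9]
#6 0x9b→b9/s1 VC-HIT; vc=[3,13]
#7 0xd4→b13/s1 VC-HIT; vc=[3,9]
#8 0x90→b9/s1 VC-HIT; vc=[3,13]
#9 0x3d→b3/s1 VC-HIT; vc=[9,13]
#10 0x37→b3/s1 L1-HIT; vc=[9,13]

VC = [9, 13]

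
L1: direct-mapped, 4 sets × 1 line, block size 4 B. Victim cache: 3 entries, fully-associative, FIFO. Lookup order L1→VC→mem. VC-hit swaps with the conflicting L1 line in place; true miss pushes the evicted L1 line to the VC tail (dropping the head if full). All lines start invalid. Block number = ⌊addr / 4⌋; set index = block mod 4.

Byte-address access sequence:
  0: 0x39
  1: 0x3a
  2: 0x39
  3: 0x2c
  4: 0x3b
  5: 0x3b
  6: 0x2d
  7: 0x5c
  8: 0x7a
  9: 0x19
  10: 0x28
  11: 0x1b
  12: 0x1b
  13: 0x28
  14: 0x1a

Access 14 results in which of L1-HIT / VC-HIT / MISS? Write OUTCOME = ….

OUTCOME = VC-HIT

  [0] addr=0x39 blk=14 s=2: MISS | VC []
  [1] addr=0x3a blk=14 s=2: L1-HIT | VC []
  [2] addr=0x39 blk=14 s=2: L1-HIT | VC []
  [3] addr=0x2c blk=11 s=3: MISS | VC []
  [4] addr=0x3b blk=14 s=2: L1-HIT | VC []
  [5] addr=0x3b blk=14 s=2: L1-HIT | VC []
  [6] addr=0x2d blk=11 s=3: L1-HIT | VC []
  [7] addr=0x5c blk=23 s=3: MISS | VC [11]
  [8] addr=0x7a blk=30 s=2: MISS | VC [11, 14]
  [9] addr=0x19 blk=6 s=2: MISS | VC [11, 14, 30]
  [10] addr=0x28 blk=10 s=2: MISS | VC [14, 30, 6]
  [11] addr=0x1b blk=6 s=2: VC-HIT | VC [14, 30, 10]
  [12] addr=0x1b blk=6 s=2: L1-HIT | VC [14, 30, 10]
  [13] addr=0x28 blk=10 s=2: VC-HIT | VC [14, 30, 6]
  [14] addr=0x1a blk=6 s=2: VC-HIT | VC [14, 30, 10]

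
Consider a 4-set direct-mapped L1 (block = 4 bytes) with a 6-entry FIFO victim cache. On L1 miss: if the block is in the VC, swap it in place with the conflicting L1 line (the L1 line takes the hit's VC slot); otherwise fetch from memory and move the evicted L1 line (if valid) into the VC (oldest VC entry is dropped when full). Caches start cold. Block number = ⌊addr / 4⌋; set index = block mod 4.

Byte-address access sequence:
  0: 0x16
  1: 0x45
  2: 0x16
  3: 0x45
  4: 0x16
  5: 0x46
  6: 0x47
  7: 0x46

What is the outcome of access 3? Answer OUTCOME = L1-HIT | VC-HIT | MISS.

0: 0x16 (blk 5, set 1) → MISS  vc=[]
1: 0x45 (blk 17, set 1) → MISS  vc=[5]
2: 0x16 (blk 5, set 1) → VC-HIT  vc=[17]
3: 0x45 (blk 17, set 1) → VC-HIT  vc=[5]
4: 0x16 (blk 5, set 1) → VC-HIT  vc=[17]
5: 0x46 (blk 17, set 1) → VC-HIT  vc=[5]
6: 0x47 (blk 17, set 1) → L1-HIT  vc=[5]
7: 0x46 (blk 17, set 1) → L1-HIT  vc=[5]

OUTCOME = VC-HIT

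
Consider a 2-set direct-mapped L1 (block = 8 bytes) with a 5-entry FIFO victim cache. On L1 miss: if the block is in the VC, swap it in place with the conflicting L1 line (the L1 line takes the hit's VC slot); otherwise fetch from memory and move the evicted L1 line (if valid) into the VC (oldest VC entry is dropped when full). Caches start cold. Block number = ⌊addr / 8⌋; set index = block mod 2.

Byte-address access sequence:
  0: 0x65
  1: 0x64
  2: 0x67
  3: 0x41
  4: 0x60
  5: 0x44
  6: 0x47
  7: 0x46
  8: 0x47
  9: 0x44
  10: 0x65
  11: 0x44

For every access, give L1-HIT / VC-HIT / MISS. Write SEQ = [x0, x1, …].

SEQ = [MISS, L1-HIT, L1-HIT, MISS, VC-HIT, VC-HIT, L1-HIT, L1-HIT, L1-HIT, L1-HIT, VC-HIT, VC-HIT]

  [0] addr=0x65 blk=12 s=0: MISS | VC []
  [1] addr=0x64 blk=12 s=0: L1-HIT | VC []
  [2] addr=0x67 blk=12 s=0: L1-HIT | VC []
  [3] addr=0x41 blk=8 s=0: MISS | VC [12]
  [4] addr=0x60 blk=12 s=0: VC-HIT | VC [8]
  [5] addr=0x44 blk=8 s=0: VC-HIT | VC [12]
  [6] addr=0x47 blk=8 s=0: L1-HIT | VC [12]
  [7] addr=0x46 blk=8 s=0: L1-HIT | VC [12]
  [8] addr=0x47 blk=8 s=0: L1-HIT | VC [12]
  [9] addr=0x44 blk=8 s=0: L1-HIT | VC [12]
  [10] addr=0x65 blk=12 s=0: VC-HIT | VC [8]
  [11] addr=0x44 blk=8 s=0: VC-HIT | VC [12]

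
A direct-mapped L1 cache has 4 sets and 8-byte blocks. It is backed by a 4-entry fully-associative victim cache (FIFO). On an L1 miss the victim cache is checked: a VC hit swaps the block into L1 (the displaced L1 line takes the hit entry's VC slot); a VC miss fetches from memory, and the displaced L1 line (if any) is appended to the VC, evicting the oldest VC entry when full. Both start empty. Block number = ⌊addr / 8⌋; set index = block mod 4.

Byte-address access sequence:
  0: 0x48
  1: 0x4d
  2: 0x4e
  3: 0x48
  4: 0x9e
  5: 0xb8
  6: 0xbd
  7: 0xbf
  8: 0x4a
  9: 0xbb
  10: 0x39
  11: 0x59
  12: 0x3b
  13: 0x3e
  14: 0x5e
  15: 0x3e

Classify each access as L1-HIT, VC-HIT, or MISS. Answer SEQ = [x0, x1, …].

SEQ = [MISS, L1-HIT, L1-HIT, L1-HIT, MISS, MISS, L1-HIT, L1-HIT, L1-HIT, L1-HIT, MISS, MISS, VC-HIT, L1-HIT, VC-HIT, VC-HIT]

0: 0x48 (blk 9, set 1) → MISS  vc=[]
1: 0x4d (blk 9, set 1) → L1-HIT  vc=[]
2: 0x4e (blk 9, set 1) → L1-HIT  vc=[]
3: 0x48 (blk 9, set 1) → L1-HIT  vc=[]
4: 0x9e (blk 19, set 3) → MISS  vc=[]
5: 0xb8 (blk 23, set 3) → MISS  vc=[19]
6: 0xbd (blk 23, set 3) → L1-HIT  vc=[19]
7: 0xbf (blk 23, set 3) → L1-HIT  vc=[19]
8: 0x4a (blk 9, set 1) → L1-HIT  vc=[19]
9: 0xbb (blk 23, set 3) → L1-HIT  vc=[19]
10: 0x39 (blk 7, set 3) → MISS  vc=[19, 23]
11: 0x59 (blk 11, set 3) → MISS  vc=[19, 23, 7]
12: 0x3b (blk 7, set 3) → VC-HIT  vc=[19, 23, 11]
13: 0x3e (blk 7, set 3) → L1-HIT  vc=[19, 23, 11]
14: 0x5e (blk 11, set 3) → VC-HIT  vc=[19, 23, 7]
15: 0x3e (blk 7, set 3) → VC-HIT  vc=[19, 23, 11]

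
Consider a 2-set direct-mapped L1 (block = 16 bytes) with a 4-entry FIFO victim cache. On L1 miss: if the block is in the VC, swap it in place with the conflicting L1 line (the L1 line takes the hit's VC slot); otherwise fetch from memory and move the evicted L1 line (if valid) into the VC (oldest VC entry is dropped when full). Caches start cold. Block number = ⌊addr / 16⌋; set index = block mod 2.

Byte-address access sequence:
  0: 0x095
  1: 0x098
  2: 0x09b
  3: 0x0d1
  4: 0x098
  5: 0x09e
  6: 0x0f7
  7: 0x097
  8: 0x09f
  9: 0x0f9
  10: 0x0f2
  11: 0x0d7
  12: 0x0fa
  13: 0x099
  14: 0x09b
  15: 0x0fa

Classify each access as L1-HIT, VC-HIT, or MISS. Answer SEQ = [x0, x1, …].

0: 0x95 (blk 9, set 1) → MISS  vc=[]
1: 0x98 (blk 9, set 1) → L1-HIT  vc=[]
2: 0x9b (blk 9, set 1) → L1-HIT  vc=[]
3: 0xd1 (blk 13, set 1) → MISS  vc=[9]
4: 0x98 (blk 9, set 1) → VC-HIT  vc=[13]
5: 0x9e (blk 9, set 1) → L1-HIT  vc=[13]
6: 0xf7 (blk 15, set 1) → MISS  vc=[13, 9]
7: 0x97 (blk 9, set 1) → VC-HIT  vc=[13, 15]
8: 0x9f (blk 9, set 1) → L1-HIT  vc=[13, 15]
9: 0xf9 (blk 15, set 1) → VC-HIT  vc=[13, 9]
10: 0xf2 (blk 15, set 1) → L1-HIT  vc=[13, 9]
11: 0xd7 (blk 13, set 1) → VC-HIT  vc=[15, 9]
12: 0xfa (blk 15, set 1) → VC-HIT  vc=[13, 9]
13: 0x99 (blk 9, set 1) → VC-HIT  vc=[13, 15]
14: 0x9b (blk 9, set 1) → L1-HIT  vc=[13, 15]
15: 0xfa (blk 15, set 1) → VC-HIT  vc=[13, 9]

SEQ = [MISS, L1-HIT, L1-HIT, MISS, VC-HIT, L1-HIT, MISS, VC-HIT, L1-HIT, VC-HIT, L1-HIT, VC-HIT, VC-HIT, VC-HIT, L1-HIT, VC-HIT]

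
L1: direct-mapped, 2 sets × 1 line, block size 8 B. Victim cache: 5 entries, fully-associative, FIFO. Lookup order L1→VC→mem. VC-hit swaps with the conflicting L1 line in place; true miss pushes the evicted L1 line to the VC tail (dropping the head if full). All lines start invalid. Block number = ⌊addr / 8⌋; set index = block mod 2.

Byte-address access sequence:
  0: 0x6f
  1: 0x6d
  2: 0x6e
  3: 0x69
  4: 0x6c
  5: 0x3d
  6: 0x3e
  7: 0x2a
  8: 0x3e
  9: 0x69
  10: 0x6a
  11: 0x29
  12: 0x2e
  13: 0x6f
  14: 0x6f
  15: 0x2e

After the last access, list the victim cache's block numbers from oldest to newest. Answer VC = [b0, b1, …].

0: 0x6f (blk 13, set 1) → MISS  vc=[]
1: 0x6d (blk 13, set 1) → L1-HIT  vc=[]
2: 0x6e (blk 13, set 1) → L1-HIT  vc=[]
3: 0x69 (blk 13, set 1) → L1-HIT  vc=[]
4: 0x6c (blk 13, set 1) → L1-HIT  vc=[]
5: 0x3d (blk 7, set 1) → MISS  vc=[13]
6: 0x3e (blk 7, set 1) → L1-HIT  vc=[13]
7: 0x2a (blk 5, set 1) → MISS  vc=[13, 7]
8: 0x3e (blk 7, set 1) → VC-HIT  vc=[13, 5]
9: 0x69 (blk 13, set 1) → VC-HIT  vc=[7, 5]
10: 0x6a (blk 13, set 1) → L1-HIT  vc=[7, 5]
11: 0x29 (blk 5, set 1) → VC-HIT  vc=[7, 13]
12: 0x2e (blk 5, set 1) → L1-HIT  vc=[7, 13]
13: 0x6f (blk 13, set 1) → VC-HIT  vc=[7, 5]
14: 0x6f (blk 13, set 1) → L1-HIT  vc=[7, 5]
15: 0x2e (blk 5, set 1) → VC-HIT  vc=[7, 13]

VC = [7, 13]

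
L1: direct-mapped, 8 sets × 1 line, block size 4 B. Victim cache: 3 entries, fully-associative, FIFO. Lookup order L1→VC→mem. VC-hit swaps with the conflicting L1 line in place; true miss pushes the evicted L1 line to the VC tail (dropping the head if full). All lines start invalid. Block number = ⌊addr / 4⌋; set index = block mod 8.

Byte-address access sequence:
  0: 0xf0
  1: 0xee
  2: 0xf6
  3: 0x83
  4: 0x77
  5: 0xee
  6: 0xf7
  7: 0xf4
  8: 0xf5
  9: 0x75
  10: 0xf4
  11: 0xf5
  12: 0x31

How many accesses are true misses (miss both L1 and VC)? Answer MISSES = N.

MISSES = 6

#0 0xf0→b60/s4 MISS; vc=[]
#1 0xee→b59/s3 MISS; vc=[]
#2 0xf6→b61/s5 MISS; vc=[]
#3 0x83→b32/s0 MISS; vc=[]
#4 0x77→b29/s5 MISS; vc=[61]
#5 0xee→b59/s3 L1-HIT; vc=[61]
#6 0xf7→b61/s5 VC-HIT; vc=[29]
#7 0xf4→b61/s5 L1-HIT; vc=[29]
#8 0xf5→b61/s5 L1-HIT; vc=[29]
#9 0x75→b29/s5 VC-HIT; vc=[61]
#10 0xf4→b61/s5 VC-HIT; vc=[29]
#11 0xf5→b61/s5 L1-HIT; vc=[29]
#12 0x31→b12/s4 MISS; vc=[29,60]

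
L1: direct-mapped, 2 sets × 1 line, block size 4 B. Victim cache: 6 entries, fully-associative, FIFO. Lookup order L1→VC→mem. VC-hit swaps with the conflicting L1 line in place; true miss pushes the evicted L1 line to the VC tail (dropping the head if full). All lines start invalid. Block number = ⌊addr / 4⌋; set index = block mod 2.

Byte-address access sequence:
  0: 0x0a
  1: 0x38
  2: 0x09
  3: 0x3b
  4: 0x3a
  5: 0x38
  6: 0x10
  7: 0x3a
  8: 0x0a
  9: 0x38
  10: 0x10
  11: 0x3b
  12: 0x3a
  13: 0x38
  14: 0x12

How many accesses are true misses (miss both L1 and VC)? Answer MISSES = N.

MISSES = 3

0: 0xa (blk 2, set 0) → MISS  vc=[]
1: 0x38 (blk 14, set 0) → MISS  vc=[2]
2: 0x9 (blk 2, set 0) → VC-HIT  vc=[14]
3: 0x3b (blk 14, set 0) → VC-HIT  vc=[2]
4: 0x3a (blk 14, set 0) → L1-HIT  vc=[2]
5: 0x38 (blk 14, set 0) → L1-HIT  vc=[2]
6: 0x10 (blk 4, set 0) → MISS  vc=[2, 14]
7: 0x3a (blk 14, set 0) → VC-HIT  vc=[2, 4]
8: 0xa (blk 2, set 0) → VC-HIT  vc=[14, 4]
9: 0x38 (blk 14, set 0) → VC-HIT  vc=[2, 4]
10: 0x10 (blk 4, set 0) → VC-HIT  vc=[2, 14]
11: 0x3b (blk 14, set 0) → VC-HIT  vc=[2, 4]
12: 0x3a (blk 14, set 0) → L1-HIT  vc=[2, 4]
13: 0x38 (blk 14, set 0) → L1-HIT  vc=[2, 4]
14: 0x12 (blk 4, set 0) → VC-HIT  vc=[2, 14]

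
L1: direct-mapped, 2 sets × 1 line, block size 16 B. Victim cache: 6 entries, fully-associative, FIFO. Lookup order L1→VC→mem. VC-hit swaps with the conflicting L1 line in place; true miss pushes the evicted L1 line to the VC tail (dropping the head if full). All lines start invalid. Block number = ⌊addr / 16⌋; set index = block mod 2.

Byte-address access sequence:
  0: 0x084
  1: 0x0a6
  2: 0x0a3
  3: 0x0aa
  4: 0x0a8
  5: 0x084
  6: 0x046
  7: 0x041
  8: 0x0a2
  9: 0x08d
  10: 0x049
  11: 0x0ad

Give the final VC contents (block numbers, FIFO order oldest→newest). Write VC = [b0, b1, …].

  [0] addr=0x84 blk=8 s=0: MISS | VC []
  [1] addr=0xa6 blk=10 s=0: MISS | VC [8]
  [2] addr=0xa3 blk=10 s=0: L1-HIT | VC [8]
  [3] addr=0xaa blk=10 s=0: L1-HIT | VC [8]
  [4] addr=0xa8 blk=10 s=0: L1-HIT | VC [8]
  [5] addr=0x84 blk=8 s=0: VC-HIT | VC [10]
  [6] addr=0x46 blk=4 s=0: MISS | VC [10, 8]
  [7] addr=0x41 blk=4 s=0: L1-HIT | VC [10, 8]
  [8] addr=0xa2 blk=10 s=0: VC-HIT | VC [4, 8]
  [9] addr=0x8d blk=8 s=0: VC-HIT | VC [4, 10]
  [10] addr=0x49 blk=4 s=0: VC-HIT | VC [8, 10]
  [11] addr=0xad blk=10 s=0: VC-HIT | VC [8, 4]

VC = [8, 4]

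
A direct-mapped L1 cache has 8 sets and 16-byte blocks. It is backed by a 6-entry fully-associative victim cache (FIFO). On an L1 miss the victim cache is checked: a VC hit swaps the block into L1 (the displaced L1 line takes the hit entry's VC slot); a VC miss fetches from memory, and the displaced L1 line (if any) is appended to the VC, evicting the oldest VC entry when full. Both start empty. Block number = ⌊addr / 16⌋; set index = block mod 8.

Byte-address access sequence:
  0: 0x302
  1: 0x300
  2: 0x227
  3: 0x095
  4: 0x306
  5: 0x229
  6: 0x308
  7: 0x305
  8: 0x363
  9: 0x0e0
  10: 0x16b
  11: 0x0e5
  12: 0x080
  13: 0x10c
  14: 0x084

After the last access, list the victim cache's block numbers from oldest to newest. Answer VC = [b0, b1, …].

0: 0x302 (blk 48, set 0) → MISS  vc=[]
1: 0x300 (blk 48, set 0) → L1-HIT  vc=[]
2: 0x227 (blk 34, set 2) → MISS  vc=[]
3: 0x95 (blk 9, set 1) → MISS  vc=[]
4: 0x306 (blk 48, set 0) → L1-HIT  vc=[]
5: 0x229 (blk 34, set 2) → L1-HIT  vc=[]
6: 0x308 (blk 48, set 0) → L1-HIT  vc=[]
7: 0x305 (blk 48, set 0) → L1-HIT  vc=[]
8: 0x363 (blk 54, set 6) → MISS  vc=[]
9: 0xe0 (blk 14, set 6) → MISS  vc=[54]
10: 0x16b (blk 22, set 6) → MISS  vc=[54, 14]
11: 0xe5 (blk 14, set 6) → VC-HIT  vc=[54, 22]
12: 0x80 (blk 8, set 0) → MISS  vc=[54, 22, 48]
13: 0x10c (blk 16, set 0) → MISS  vc=[54, 22, 48, 8]
14: 0x84 (blk 8, set 0) → VC-HIT  vc=[54, 22, 48, 16]

VC = [54, 22, 48, 16]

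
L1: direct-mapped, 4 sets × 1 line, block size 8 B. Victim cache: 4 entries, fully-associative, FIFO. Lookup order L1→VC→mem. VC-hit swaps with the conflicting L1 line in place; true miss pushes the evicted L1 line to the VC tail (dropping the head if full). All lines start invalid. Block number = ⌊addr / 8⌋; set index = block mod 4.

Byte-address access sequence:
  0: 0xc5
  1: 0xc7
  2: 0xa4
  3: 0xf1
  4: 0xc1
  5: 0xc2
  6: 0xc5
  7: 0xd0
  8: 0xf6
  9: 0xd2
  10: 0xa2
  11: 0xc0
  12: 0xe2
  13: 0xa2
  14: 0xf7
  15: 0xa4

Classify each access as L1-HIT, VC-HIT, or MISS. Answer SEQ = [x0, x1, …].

0: 0xc5 (blk 24, set 0) → MISS  vc=[]
1: 0xc7 (blk 24, set 0) → L1-HIT  vc=[]
2: 0xa4 (blk 20, set 0) → MISS  vc=[24]
3: 0xf1 (blk 30, set 2) → MISS  vc=[24]
4: 0xc1 (blk 24, set 0) → VC-HIT  vc=[20]
5: 0xc2 (blk 24, set 0) → L1-HIT  vc=[20]
6: 0xc5 (blk 24, set 0) → L1-HIT  vc=[20]
7: 0xd0 (blk 26, set 2) → MISS  vc=[20, 30]
8: 0xf6 (blk 30, set 2) → VC-HIT  vc=[20, 26]
9: 0xd2 (blk 26, set 2) → VC-HIT  vc=[20, 30]
10: 0xa2 (blk 20, set 0) → VC-HIT  vc=[24, 30]
11: 0xc0 (blk 24, set 0) → VC-HIT  vc=[20, 30]
12: 0xe2 (blk 28, set 0) → MISS  vc=[20, 30, 24]
13: 0xa2 (blk 20, set 0) → VC-HIT  vc=[28, 30, 24]
14: 0xf7 (blk 30, set 2) → VC-HIT  vc=[28, 26, 24]
15: 0xa4 (blk 20, set 0) → L1-HIT  vc=[28, 26, 24]

SEQ = [MISS, L1-HIT, MISS, MISS, VC-HIT, L1-HIT, L1-HIT, MISS, VC-HIT, VC-HIT, VC-HIT, VC-HIT, MISS, VC-HIT, VC-HIT, L1-HIT]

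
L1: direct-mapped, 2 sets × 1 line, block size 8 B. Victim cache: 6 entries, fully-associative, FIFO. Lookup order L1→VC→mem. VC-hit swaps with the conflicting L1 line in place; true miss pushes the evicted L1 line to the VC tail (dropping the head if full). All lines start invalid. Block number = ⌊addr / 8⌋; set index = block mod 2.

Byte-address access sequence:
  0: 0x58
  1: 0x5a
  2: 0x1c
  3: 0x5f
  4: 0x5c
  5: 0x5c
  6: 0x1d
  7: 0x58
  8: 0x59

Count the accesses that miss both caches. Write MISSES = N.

MISSES = 2

0: 0x58 (blk 11, set 1) → MISS  vc=[]
1: 0x5a (blk 11, set 1) → L1-HIT  vc=[]
2: 0x1c (blk 3, set 1) → MISS  vc=[11]
3: 0x5f (blk 11, set 1) → VC-HIT  vc=[3]
4: 0x5c (blk 11, set 1) → L1-HIT  vc=[3]
5: 0x5c (blk 11, set 1) → L1-HIT  vc=[3]
6: 0x1d (blk 3, set 1) → VC-HIT  vc=[11]
7: 0x58 (blk 11, set 1) → VC-HIT  vc=[3]
8: 0x59 (blk 11, set 1) → L1-HIT  vc=[3]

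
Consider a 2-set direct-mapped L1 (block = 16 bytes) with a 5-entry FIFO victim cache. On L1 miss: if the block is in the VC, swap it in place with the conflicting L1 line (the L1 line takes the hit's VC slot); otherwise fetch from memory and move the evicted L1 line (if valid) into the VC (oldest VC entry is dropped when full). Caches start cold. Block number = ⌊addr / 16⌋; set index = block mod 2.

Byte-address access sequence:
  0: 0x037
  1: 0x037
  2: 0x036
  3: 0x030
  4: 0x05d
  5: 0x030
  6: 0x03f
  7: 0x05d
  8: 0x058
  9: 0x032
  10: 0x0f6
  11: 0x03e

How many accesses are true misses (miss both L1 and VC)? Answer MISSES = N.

  [0] addr=0x37 blk=3 s=1: MISS | VC []
  [1] addr=0x37 blk=3 s=1: L1-HIT | VC []
  [2] addr=0x36 blk=3 s=1: L1-HIT | VC []
  [3] addr=0x30 blk=3 s=1: L1-HIT | VC []
  [4] addr=0x5d blk=5 s=1: MISS | VC [3]
  [5] addr=0x30 blk=3 s=1: VC-HIT | VC [5]
  [6] addr=0x3f blk=3 s=1: L1-HIT | VC [5]
  [7] addr=0x5d blk=5 s=1: VC-HIT | VC [3]
  [8] addr=0x58 blk=5 s=1: L1-HIT | VC [3]
  [9] addr=0x32 blk=3 s=1: VC-HIT | VC [5]
  [10] addr=0xf6 blk=15 s=1: MISS | VC [5, 3]
  [11] addr=0x3e blk=3 s=1: VC-HIT | VC [5, 15]

MISSES = 3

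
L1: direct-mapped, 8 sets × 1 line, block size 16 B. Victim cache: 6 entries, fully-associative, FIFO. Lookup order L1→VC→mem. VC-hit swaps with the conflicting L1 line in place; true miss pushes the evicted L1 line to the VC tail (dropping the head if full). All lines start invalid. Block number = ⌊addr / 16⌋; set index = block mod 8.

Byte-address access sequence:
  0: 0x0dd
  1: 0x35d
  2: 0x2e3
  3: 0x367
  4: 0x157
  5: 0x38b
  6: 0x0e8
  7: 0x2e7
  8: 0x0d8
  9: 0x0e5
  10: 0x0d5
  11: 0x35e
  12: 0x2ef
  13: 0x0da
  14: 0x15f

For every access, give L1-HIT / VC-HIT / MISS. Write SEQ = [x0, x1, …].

0: 0xdd (blk 13, set 5) → MISS  vc=[]
1: 0x35d (blk 53, set 5) → MISS  vc=[13]
2: 0x2e3 (blk 46, set 6) → MISS  vc=[13]
3: 0x367 (blk 54, set 6) → MISS  vc=[13, 46]
4: 0x157 (blk 21, set 5) → MISS  vc=[13, 46, 53]
5: 0x38b (blk 56, set 0) → MISS  vc=[13, 46, 53]
6: 0xe8 (blk 14, set 6) → MISS  vc=[13, 46, 53, 54]
7: 0x2e7 (blk 46, set 6) → VC-HIT  vc=[13, 14, 53, 54]
8: 0xd8 (blk 13, set 5) → VC-HIT  vc=[21, 14, 53, 54]
9: 0xe5 (blk 14, set 6) → VC-HIT  vc=[21, 46, 53, 54]
10: 0xd5 (blk 13, set 5) → L1-HIT  vc=[21, 46, 53, 54]
11: 0x35e (blk 53, set 5) → VC-HIT  vc=[21, 46, 13, 54]
12: 0x2ef (blk 46, set 6) → VC-HIT  vc=[21, 14, 13, 54]
13: 0xda (blk 13, set 5) → VC-HIT  vc=[21, 14, 53, 54]
14: 0x15f (blk 21, set 5) → VC-HIT  vc=[13, 14, 53, 54]

SEQ = [MISS, MISS, MISS, MISS, MISS, MISS, MISS, VC-HIT, VC-HIT, VC-HIT, L1-HIT, VC-HIT, VC-HIT, VC-HIT, VC-HIT]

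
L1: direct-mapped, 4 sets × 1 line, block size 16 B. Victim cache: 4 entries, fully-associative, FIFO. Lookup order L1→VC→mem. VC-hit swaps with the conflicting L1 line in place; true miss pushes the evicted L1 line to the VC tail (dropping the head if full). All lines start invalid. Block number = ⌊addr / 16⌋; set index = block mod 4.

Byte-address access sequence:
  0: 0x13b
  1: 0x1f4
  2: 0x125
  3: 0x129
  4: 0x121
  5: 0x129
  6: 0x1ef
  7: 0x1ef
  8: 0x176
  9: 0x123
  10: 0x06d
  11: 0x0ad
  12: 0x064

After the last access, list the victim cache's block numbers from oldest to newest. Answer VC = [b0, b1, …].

0: 0x13b (blk 19, set 3) → MISS  vc=[]
1: 0x1f4 (blk 31, set 3) → MISS  vc=[19]
2: 0x125 (blk 18, set 2) → MISS  vc=[19]
3: 0x129 (blk 18, set 2) → L1-HIT  vc=[19]
4: 0x121 (blk 18, set 2) → L1-HIT  vc=[19]
5: 0x129 (blk 18, set 2) → L1-HIT  vc=[19]
6: 0x1ef (blk 30, set 2) → MISS  vc=[19, 18]
7: 0x1ef (blk 30, set 2) → L1-HIT  vc=[19, 18]
8: 0x176 (blk 23, set 3) → MISS  vc=[19, 18, 31]
9: 0x123 (blk 18, set 2) → VC-HIT  vc=[19, 30, 31]
10: 0x6d (blk 6, set 2) → MISS  vc=[19, 30, 31, 18]
11: 0xad (blk 10, set 2) → MISS  vc=[30, 31, 18, 6]
12: 0x64 (blk 6, set 2) → VC-HIT  vc=[30, 31, 18, 10]

VC = [30, 31, 18, 10]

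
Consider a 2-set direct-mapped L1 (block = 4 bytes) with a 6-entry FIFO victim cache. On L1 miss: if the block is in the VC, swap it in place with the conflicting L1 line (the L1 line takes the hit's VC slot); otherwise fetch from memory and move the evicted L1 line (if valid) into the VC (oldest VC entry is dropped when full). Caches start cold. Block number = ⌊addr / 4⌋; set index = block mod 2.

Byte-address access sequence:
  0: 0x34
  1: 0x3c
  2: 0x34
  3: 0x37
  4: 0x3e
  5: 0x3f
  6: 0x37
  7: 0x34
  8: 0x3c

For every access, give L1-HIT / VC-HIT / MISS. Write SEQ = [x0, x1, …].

  [0] addr=0x34 blk=13 s=1: MISS | VC []
  [1] addr=0x3c blk=15 s=1: MISS | VC [13]
  [2] addr=0x34 blk=13 s=1: VC-HIT | VC [15]
  [3] addr=0x37 blk=13 s=1: L1-HIT | VC [15]
  [4] addr=0x3e blk=15 s=1: VC-HIT | VC [13]
  [5] addr=0x3f blk=15 s=1: L1-HIT | VC [13]
  [6] addr=0x37 blk=13 s=1: VC-HIT | VC [15]
  [7] addr=0x34 blk=13 s=1: L1-HIT | VC [15]
  [8] addr=0x3c blk=15 s=1: VC-HIT | VC [13]

SEQ = [MISS, MISS, VC-HIT, L1-HIT, VC-HIT, L1-HIT, VC-HIT, L1-HIT, VC-HIT]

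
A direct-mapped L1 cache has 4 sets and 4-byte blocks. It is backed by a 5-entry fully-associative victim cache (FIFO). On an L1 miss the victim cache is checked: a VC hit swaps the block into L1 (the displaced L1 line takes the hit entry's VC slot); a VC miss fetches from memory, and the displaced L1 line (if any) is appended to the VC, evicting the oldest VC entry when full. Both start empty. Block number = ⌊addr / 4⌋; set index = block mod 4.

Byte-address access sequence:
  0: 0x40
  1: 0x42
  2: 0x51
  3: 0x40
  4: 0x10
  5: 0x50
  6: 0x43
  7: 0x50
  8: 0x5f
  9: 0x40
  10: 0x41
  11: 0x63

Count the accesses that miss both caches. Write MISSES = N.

MISSES = 5

#0 0x40→b16/s0 MISS; vc=[]
#1 0x42→b16/s0 L1-HIT; vc=[]
#2 0x51→b20/s0 MISS; vc=[16]
#3 0x40→b16/s0 VC-HIT; vc=[20]
#4 0x10→b4/s0 MISS; vc=[20,16]
#5 0x50→b20/s0 VC-HIT; vc=[4,16]
#6 0x43→b16/s0 VC-HIT; vc=[4,20]
#7 0x50→b20/s0 VC-HIT; vc=[4,16]
#8 0x5f→b23/s3 MISS; vc=[4,16]
#9 0x40→b16/s0 VC-HIT; vc=[4,20]
#10 0x41→b16/s0 L1-HIT; vc=[4,20]
#11 0x63→b24/s0 MISS; vc=[4,20,16]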